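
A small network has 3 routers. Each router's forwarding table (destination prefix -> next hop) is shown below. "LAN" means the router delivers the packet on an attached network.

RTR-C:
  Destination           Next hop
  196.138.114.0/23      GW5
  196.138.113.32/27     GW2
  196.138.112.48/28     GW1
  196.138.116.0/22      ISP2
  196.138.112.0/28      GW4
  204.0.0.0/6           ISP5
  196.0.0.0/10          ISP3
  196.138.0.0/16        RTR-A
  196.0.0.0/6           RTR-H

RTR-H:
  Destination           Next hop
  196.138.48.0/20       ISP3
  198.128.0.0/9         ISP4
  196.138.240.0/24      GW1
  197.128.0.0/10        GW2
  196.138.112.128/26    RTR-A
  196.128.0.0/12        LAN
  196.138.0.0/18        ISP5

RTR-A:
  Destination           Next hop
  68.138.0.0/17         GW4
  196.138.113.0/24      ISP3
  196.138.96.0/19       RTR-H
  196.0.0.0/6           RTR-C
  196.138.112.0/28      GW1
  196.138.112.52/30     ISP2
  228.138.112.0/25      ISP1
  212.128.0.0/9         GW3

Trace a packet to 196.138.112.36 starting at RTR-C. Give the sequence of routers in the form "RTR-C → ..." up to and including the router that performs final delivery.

RTR-C → RTR-A → RTR-H

At RTR-C: longest match for 196.138.112.36 is 196.138.0.0/16 -> RTR-A
At RTR-A: longest match for 196.138.112.36 is 196.138.96.0/19 -> RTR-H
At RTR-H: longest match for 196.138.112.36 is 196.128.0.0/12 -> LAN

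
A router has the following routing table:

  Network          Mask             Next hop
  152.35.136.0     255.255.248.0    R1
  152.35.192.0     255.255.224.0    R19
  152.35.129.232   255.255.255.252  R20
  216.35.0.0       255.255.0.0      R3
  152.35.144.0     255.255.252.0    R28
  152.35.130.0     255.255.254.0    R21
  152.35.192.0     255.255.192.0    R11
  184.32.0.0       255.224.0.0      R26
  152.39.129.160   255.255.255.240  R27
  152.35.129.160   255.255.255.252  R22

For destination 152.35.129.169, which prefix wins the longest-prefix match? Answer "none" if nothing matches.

152.35.129.169 is outside every listed prefix and there is no default route.

none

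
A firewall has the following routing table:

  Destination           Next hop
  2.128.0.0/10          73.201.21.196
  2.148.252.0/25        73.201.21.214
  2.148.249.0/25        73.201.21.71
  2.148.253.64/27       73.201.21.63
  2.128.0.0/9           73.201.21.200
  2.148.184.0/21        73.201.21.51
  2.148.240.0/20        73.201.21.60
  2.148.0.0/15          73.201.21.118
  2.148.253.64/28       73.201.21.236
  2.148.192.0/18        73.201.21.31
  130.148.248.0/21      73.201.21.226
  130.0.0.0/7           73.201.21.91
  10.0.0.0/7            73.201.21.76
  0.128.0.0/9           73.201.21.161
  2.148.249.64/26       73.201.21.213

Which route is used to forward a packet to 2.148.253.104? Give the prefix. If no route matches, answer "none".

2.148.240.0/20

Entries matching 2.148.253.104:
  2.128.0.0/9 (2.128.0.0 - 2.255.255.255)
  2.128.0.0/10 (2.128.0.0 - 2.191.255.255)
  2.148.0.0/15 (2.148.0.0 - 2.149.255.255)
  2.148.192.0/18 (2.148.192.0 - 2.148.255.255)
  2.148.240.0/20 (2.148.240.0 - 2.148.255.255)
Most specific is 2.148.240.0/20.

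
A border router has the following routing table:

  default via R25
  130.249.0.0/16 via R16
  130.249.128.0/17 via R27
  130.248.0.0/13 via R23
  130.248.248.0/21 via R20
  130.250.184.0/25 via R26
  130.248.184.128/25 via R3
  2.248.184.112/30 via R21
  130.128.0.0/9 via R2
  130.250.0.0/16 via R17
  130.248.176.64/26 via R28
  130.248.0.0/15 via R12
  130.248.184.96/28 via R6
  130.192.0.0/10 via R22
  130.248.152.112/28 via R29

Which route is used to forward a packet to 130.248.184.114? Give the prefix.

130.248.0.0/15

Entries matching 130.248.184.114:
  0.0.0.0/0 (default, matches everything)
  130.128.0.0/9 (130.128.0.0 - 130.255.255.255)
  130.192.0.0/10 (130.192.0.0 - 130.255.255.255)
  130.248.0.0/13 (130.248.0.0 - 130.255.255.255)
  130.248.0.0/15 (130.248.0.0 - 130.249.255.255)
Most specific is 130.248.0.0/15.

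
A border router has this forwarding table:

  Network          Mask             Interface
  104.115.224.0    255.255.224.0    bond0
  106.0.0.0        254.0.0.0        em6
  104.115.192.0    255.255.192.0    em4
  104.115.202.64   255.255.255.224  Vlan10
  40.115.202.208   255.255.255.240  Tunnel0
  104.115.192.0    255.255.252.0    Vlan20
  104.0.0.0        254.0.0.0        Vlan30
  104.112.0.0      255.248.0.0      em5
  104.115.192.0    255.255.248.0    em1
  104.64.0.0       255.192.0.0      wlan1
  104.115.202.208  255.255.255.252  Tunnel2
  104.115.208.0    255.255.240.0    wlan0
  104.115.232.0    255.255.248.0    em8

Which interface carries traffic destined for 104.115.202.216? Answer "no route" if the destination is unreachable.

em4

Routes whose prefix contains 104.115.202.216:
  104.0.0.0/7 (104.0.0.0 - 105.255.255.255) -> Vlan30
  104.64.0.0/10 (104.64.0.0 - 104.127.255.255) -> wlan1
  104.112.0.0/13 (104.112.0.0 - 104.119.255.255) -> em5
  104.115.192.0/18 (104.115.192.0 - 104.115.255.255) -> em4
More-specific entries that do NOT match:
  104.115.202.208/30 (104.115.202.208 - 104.115.202.211) does not contain 104.115.202.216
  40.115.202.208/28 (40.115.202.208 - 40.115.202.223) does not contain 104.115.202.216
  104.115.202.64/27 (104.115.202.64 - 104.115.202.95) does not contain 104.115.202.216
  104.115.192.0/22 (104.115.192.0 - 104.115.195.255) does not contain 104.115.202.216
  104.115.192.0/21 (104.115.192.0 - 104.115.199.255) does not contain 104.115.202.216
  104.115.232.0/21 (104.115.232.0 - 104.115.239.255) does not contain 104.115.202.216
  104.115.208.0/20 (104.115.208.0 - 104.115.223.255) does not contain 104.115.202.216
  104.115.224.0/19 (104.115.224.0 - 104.115.255.255) does not contain 104.115.202.216
Longest matching prefix is /18 -> interface em4.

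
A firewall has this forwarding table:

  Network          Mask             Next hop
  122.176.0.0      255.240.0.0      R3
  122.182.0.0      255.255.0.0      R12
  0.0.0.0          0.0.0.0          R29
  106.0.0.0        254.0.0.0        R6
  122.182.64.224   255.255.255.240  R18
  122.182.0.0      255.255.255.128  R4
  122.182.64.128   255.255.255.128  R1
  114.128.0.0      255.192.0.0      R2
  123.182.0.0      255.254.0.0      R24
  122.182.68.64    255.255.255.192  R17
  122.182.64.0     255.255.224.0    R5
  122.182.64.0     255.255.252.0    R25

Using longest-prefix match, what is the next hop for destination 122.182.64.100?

R25

Routes whose prefix contains 122.182.64.100:
  0.0.0.0/0 (default, matches everything) -> R29
  122.176.0.0/12 (122.176.0.0 - 122.191.255.255) -> R3
  122.182.0.0/16 (122.182.0.0 - 122.182.255.255) -> R12
  122.182.64.0/19 (122.182.64.0 - 122.182.95.255) -> R5
  122.182.64.0/22 (122.182.64.0 - 122.182.67.255) -> R25
More-specific entries that do NOT match:
  122.182.64.224/28 (122.182.64.224 - 122.182.64.239) does not contain 122.182.64.100
  122.182.68.64/26 (122.182.68.64 - 122.182.68.127) does not contain 122.182.64.100
  122.182.0.0/25 (122.182.0.0 - 122.182.0.127) does not contain 122.182.64.100
  122.182.64.128/25 (122.182.64.128 - 122.182.64.255) does not contain 122.182.64.100
Longest matching prefix is /22 -> next hop R25.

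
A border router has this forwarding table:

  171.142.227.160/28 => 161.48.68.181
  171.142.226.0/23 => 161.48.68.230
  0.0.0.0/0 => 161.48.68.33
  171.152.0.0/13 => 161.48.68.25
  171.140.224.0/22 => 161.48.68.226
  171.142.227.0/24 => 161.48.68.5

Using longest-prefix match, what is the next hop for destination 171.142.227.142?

161.48.68.5

Routes whose prefix contains 171.142.227.142:
  0.0.0.0/0 (default, matches everything) -> 161.48.68.33
  171.142.226.0/23 (171.142.226.0 - 171.142.227.255) -> 161.48.68.230
  171.142.227.0/24 (171.142.227.0 - 171.142.227.255) -> 161.48.68.5
More-specific entries that do NOT match:
  171.142.227.160/28 (171.142.227.160 - 171.142.227.175) does not contain 171.142.227.142
Longest matching prefix is /24 -> next hop 161.48.68.5.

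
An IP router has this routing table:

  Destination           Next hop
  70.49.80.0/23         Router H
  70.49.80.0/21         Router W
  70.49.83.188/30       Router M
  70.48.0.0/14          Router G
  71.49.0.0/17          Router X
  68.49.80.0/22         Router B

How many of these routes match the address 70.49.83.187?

Prefixes containing 70.49.83.187:
  70.48.0.0/14 (70.48.0.0 - 70.51.255.255)
  70.49.80.0/21 (70.49.80.0 - 70.49.87.255)
Total matching entries: 2.

2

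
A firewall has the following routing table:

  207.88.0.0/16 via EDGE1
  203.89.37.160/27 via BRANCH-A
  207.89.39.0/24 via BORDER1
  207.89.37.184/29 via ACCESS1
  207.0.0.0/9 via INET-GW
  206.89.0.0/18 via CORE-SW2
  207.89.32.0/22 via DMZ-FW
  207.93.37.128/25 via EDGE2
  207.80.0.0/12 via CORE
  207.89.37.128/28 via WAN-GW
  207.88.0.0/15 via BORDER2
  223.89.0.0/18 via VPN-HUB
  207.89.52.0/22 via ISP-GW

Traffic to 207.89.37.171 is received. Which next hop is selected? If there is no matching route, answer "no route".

BORDER2

Routes whose prefix contains 207.89.37.171:
  207.0.0.0/9 (207.0.0.0 - 207.127.255.255) -> INET-GW
  207.80.0.0/12 (207.80.0.0 - 207.95.255.255) -> CORE
  207.88.0.0/15 (207.88.0.0 - 207.89.255.255) -> BORDER2
More-specific entries that do NOT match:
  207.89.37.184/29 (207.89.37.184 - 207.89.37.191) does not contain 207.89.37.171
  207.89.37.128/28 (207.89.37.128 - 207.89.37.143) does not contain 207.89.37.171
  203.89.37.160/27 (203.89.37.160 - 203.89.37.191) does not contain 207.89.37.171
  207.93.37.128/25 (207.93.37.128 - 207.93.37.255) does not contain 207.89.37.171
  207.89.39.0/24 (207.89.39.0 - 207.89.39.255) does not contain 207.89.37.171
  207.89.32.0/22 (207.89.32.0 - 207.89.35.255) does not contain 207.89.37.171
  207.89.52.0/22 (207.89.52.0 - 207.89.55.255) does not contain 207.89.37.171
  206.89.0.0/18 (206.89.0.0 - 206.89.63.255) does not contain 207.89.37.171
  223.89.0.0/18 (223.89.0.0 - 223.89.63.255) does not contain 207.89.37.171
  207.88.0.0/16 (207.88.0.0 - 207.88.255.255) does not contain 207.89.37.171
Longest matching prefix is /15 -> next hop BORDER2.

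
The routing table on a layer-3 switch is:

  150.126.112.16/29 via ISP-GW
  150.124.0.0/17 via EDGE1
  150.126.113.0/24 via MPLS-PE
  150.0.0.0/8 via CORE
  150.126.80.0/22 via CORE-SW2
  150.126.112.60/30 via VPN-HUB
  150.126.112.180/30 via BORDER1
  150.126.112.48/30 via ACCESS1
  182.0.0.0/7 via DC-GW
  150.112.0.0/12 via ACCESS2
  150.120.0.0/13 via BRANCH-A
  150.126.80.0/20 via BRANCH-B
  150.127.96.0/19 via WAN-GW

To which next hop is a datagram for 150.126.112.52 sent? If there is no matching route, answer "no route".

Routes whose prefix contains 150.126.112.52:
  150.0.0.0/8 (150.0.0.0 - 150.255.255.255) -> CORE
  150.112.0.0/12 (150.112.0.0 - 150.127.255.255) -> ACCESS2
  150.120.0.0/13 (150.120.0.0 - 150.127.255.255) -> BRANCH-A
More-specific entries that do NOT match:
  150.126.112.60/30 (150.126.112.60 - 150.126.112.63) does not contain 150.126.112.52
  150.126.112.180/30 (150.126.112.180 - 150.126.112.183) does not contain 150.126.112.52
  150.126.112.48/30 (150.126.112.48 - 150.126.112.51) does not contain 150.126.112.52
  150.126.112.16/29 (150.126.112.16 - 150.126.112.23) does not contain 150.126.112.52
  150.126.113.0/24 (150.126.113.0 - 150.126.113.255) does not contain 150.126.112.52
  150.126.80.0/22 (150.126.80.0 - 150.126.83.255) does not contain 150.126.112.52
  150.126.80.0/20 (150.126.80.0 - 150.126.95.255) does not contain 150.126.112.52
  150.127.96.0/19 (150.127.96.0 - 150.127.127.255) does not contain 150.126.112.52
  150.124.0.0/17 (150.124.0.0 - 150.124.127.255) does not contain 150.126.112.52
Longest matching prefix is /13 -> next hop BRANCH-A.

BRANCH-A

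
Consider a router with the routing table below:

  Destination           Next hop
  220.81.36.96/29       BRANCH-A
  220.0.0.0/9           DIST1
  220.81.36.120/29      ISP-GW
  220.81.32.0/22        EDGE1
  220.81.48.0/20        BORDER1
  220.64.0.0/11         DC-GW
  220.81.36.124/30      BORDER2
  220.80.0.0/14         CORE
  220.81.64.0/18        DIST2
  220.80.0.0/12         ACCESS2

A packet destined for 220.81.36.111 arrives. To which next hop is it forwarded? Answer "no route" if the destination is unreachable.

Routes whose prefix contains 220.81.36.111:
  220.0.0.0/9 (220.0.0.0 - 220.127.255.255) -> DIST1
  220.64.0.0/11 (220.64.0.0 - 220.95.255.255) -> DC-GW
  220.80.0.0/12 (220.80.0.0 - 220.95.255.255) -> ACCESS2
  220.80.0.0/14 (220.80.0.0 - 220.83.255.255) -> CORE
More-specific entries that do NOT match:
  220.81.36.124/30 (220.81.36.124 - 220.81.36.127) does not contain 220.81.36.111
  220.81.36.96/29 (220.81.36.96 - 220.81.36.103) does not contain 220.81.36.111
  220.81.36.120/29 (220.81.36.120 - 220.81.36.127) does not contain 220.81.36.111
  220.81.32.0/22 (220.81.32.0 - 220.81.35.255) does not contain 220.81.36.111
  220.81.48.0/20 (220.81.48.0 - 220.81.63.255) does not contain 220.81.36.111
  220.81.64.0/18 (220.81.64.0 - 220.81.127.255) does not contain 220.81.36.111
Longest matching prefix is /14 -> next hop CORE.

CORE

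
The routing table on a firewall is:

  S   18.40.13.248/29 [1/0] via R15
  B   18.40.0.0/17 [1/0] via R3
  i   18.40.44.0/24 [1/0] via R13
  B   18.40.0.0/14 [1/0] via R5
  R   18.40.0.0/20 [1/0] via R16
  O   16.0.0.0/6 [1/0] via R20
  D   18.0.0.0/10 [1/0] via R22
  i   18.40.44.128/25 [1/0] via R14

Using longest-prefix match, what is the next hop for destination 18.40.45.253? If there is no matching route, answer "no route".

R3

Routes whose prefix contains 18.40.45.253:
  16.0.0.0/6 (16.0.0.0 - 19.255.255.255) -> R20
  18.0.0.0/10 (18.0.0.0 - 18.63.255.255) -> R22
  18.40.0.0/14 (18.40.0.0 - 18.43.255.255) -> R5
  18.40.0.0/17 (18.40.0.0 - 18.40.127.255) -> R3
More-specific entries that do NOT match:
  18.40.13.248/29 (18.40.13.248 - 18.40.13.255) does not contain 18.40.45.253
  18.40.44.128/25 (18.40.44.128 - 18.40.44.255) does not contain 18.40.45.253
  18.40.44.0/24 (18.40.44.0 - 18.40.44.255) does not contain 18.40.45.253
  18.40.0.0/20 (18.40.0.0 - 18.40.15.255) does not contain 18.40.45.253
Longest matching prefix is /17 -> next hop R3.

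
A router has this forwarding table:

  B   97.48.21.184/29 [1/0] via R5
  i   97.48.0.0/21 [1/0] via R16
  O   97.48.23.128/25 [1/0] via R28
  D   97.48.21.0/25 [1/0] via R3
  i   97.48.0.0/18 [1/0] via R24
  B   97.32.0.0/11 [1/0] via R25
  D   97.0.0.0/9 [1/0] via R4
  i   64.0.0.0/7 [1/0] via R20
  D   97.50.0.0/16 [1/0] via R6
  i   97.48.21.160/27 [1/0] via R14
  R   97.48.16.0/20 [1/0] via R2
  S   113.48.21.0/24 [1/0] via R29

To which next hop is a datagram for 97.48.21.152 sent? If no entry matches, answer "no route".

R2

Routes whose prefix contains 97.48.21.152:
  97.0.0.0/9 (97.0.0.0 - 97.127.255.255) -> R4
  97.32.0.0/11 (97.32.0.0 - 97.63.255.255) -> R25
  97.48.0.0/18 (97.48.0.0 - 97.48.63.255) -> R24
  97.48.16.0/20 (97.48.16.0 - 97.48.31.255) -> R2
More-specific entries that do NOT match:
  97.48.21.184/29 (97.48.21.184 - 97.48.21.191) does not contain 97.48.21.152
  97.48.21.160/27 (97.48.21.160 - 97.48.21.191) does not contain 97.48.21.152
  97.48.23.128/25 (97.48.23.128 - 97.48.23.255) does not contain 97.48.21.152
  97.48.21.0/25 (97.48.21.0 - 97.48.21.127) does not contain 97.48.21.152
  113.48.21.0/24 (113.48.21.0 - 113.48.21.255) does not contain 97.48.21.152
  97.48.0.0/21 (97.48.0.0 - 97.48.7.255) does not contain 97.48.21.152
Longest matching prefix is /20 -> next hop R2.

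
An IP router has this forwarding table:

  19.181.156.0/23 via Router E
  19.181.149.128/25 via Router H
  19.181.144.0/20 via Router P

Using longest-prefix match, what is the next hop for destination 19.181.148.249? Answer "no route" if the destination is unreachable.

Routes whose prefix contains 19.181.148.249:
  19.181.144.0/20 (19.181.144.0 - 19.181.159.255) -> Router P
More-specific entries that do NOT match:
  19.181.149.128/25 (19.181.149.128 - 19.181.149.255) does not contain 19.181.148.249
  19.181.156.0/23 (19.181.156.0 - 19.181.157.255) does not contain 19.181.148.249
Longest matching prefix is /20 -> next hop Router P.

Router P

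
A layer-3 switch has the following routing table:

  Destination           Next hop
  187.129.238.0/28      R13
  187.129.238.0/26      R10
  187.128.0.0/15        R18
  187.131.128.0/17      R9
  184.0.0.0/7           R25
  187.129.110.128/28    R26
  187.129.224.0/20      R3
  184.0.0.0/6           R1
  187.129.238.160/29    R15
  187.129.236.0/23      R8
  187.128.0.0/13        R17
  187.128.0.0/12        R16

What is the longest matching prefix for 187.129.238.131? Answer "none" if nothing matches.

Entries matching 187.129.238.131:
  184.0.0.0/6 (184.0.0.0 - 187.255.255.255)
  187.128.0.0/12 (187.128.0.0 - 187.143.255.255)
  187.128.0.0/13 (187.128.0.0 - 187.135.255.255)
  187.128.0.0/15 (187.128.0.0 - 187.129.255.255)
  187.129.224.0/20 (187.129.224.0 - 187.129.239.255)
Most specific is 187.129.224.0/20.

187.129.224.0/20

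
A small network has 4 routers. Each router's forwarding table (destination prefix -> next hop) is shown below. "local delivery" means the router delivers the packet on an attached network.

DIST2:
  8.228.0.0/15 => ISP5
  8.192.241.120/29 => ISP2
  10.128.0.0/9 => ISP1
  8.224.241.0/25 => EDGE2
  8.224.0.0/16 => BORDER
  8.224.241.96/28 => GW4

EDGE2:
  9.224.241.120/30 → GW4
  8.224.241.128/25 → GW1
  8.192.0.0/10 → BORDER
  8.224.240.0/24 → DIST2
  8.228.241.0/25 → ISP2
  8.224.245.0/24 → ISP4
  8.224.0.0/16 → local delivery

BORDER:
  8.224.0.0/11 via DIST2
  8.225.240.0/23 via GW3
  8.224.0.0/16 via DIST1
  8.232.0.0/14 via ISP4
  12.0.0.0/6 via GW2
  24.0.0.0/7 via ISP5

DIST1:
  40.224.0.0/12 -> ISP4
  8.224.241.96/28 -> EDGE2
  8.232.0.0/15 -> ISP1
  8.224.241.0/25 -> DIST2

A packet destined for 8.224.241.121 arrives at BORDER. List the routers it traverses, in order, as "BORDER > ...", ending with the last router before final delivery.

BORDER > DIST1 > DIST2 > EDGE2

At BORDER: longest match for 8.224.241.121 is 8.224.0.0/16 -> DIST1
At DIST1: longest match for 8.224.241.121 is 8.224.241.0/25 -> DIST2
At DIST2: longest match for 8.224.241.121 is 8.224.241.0/25 -> EDGE2
At EDGE2: longest match for 8.224.241.121 is 8.224.0.0/16 -> local delivery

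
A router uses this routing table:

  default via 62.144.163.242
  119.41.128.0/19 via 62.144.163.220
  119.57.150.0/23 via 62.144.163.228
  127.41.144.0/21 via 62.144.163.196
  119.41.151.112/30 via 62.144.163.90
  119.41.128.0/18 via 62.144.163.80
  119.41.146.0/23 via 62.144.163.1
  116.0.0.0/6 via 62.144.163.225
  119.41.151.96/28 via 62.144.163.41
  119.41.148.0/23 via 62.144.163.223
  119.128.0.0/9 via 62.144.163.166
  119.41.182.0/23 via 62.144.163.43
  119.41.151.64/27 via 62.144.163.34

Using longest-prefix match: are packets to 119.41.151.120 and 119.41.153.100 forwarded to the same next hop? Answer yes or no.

yes

119.41.151.120: longest match 119.41.128.0/19 -> 62.144.163.220
119.41.153.100: longest match 119.41.128.0/19 -> 62.144.163.220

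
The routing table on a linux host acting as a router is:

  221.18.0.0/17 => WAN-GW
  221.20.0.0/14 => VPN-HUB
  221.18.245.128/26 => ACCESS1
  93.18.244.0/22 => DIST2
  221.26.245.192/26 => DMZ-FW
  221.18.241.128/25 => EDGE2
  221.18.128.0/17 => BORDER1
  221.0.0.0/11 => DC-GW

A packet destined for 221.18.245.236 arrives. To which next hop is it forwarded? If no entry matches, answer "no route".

BORDER1

Routes whose prefix contains 221.18.245.236:
  221.0.0.0/11 (221.0.0.0 - 221.31.255.255) -> DC-GW
  221.18.128.0/17 (221.18.128.0 - 221.18.255.255) -> BORDER1
More-specific entries that do NOT match:
  221.18.245.128/26 (221.18.245.128 - 221.18.245.191) does not contain 221.18.245.236
  221.26.245.192/26 (221.26.245.192 - 221.26.245.255) does not contain 221.18.245.236
  221.18.241.128/25 (221.18.241.128 - 221.18.241.255) does not contain 221.18.245.236
  93.18.244.0/22 (93.18.244.0 - 93.18.247.255) does not contain 221.18.245.236
Longest matching prefix is /17 -> next hop BORDER1.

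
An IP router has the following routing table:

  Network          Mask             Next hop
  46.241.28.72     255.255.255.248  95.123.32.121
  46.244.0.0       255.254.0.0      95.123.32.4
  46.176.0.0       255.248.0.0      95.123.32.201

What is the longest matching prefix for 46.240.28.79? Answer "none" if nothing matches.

none

46.240.28.79 is outside every listed prefix and there is no default route.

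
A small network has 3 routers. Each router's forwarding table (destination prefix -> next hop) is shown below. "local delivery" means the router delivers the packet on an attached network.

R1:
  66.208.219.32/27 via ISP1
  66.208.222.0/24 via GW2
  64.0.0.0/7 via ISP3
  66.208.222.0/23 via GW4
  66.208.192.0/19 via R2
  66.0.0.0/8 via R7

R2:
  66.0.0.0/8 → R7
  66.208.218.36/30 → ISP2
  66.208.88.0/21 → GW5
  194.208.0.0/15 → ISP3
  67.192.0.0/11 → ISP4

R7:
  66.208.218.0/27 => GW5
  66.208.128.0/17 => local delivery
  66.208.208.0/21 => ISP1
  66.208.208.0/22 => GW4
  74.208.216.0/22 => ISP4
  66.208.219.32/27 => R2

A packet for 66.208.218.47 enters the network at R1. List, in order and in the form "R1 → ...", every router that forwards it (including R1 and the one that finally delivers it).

R1 → R2 → R7

At R1: longest match for 66.208.218.47 is 66.208.192.0/19 -> R2
At R2: longest match for 66.208.218.47 is 66.0.0.0/8 -> R7
At R7: longest match for 66.208.218.47 is 66.208.128.0/17 -> local delivery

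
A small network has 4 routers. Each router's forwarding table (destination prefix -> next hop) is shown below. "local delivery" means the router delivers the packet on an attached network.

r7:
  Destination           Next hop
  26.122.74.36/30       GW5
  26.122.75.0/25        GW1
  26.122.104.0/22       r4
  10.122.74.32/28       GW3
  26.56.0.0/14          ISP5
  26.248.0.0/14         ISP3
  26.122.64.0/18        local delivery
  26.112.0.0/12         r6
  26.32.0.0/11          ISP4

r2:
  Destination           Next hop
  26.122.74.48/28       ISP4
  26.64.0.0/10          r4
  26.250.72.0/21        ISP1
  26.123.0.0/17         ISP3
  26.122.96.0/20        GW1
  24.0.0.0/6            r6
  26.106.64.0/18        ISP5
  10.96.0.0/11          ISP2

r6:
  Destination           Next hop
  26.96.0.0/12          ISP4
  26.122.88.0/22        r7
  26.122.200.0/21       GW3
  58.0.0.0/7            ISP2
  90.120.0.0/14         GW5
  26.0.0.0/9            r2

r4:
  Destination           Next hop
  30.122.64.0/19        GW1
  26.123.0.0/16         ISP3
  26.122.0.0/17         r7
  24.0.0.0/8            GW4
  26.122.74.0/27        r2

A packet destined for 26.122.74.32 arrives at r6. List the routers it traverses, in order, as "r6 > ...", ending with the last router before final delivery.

At r6: longest match for 26.122.74.32 is 26.0.0.0/9 -> r2
At r2: longest match for 26.122.74.32 is 26.64.0.0/10 -> r4
At r4: longest match for 26.122.74.32 is 26.122.0.0/17 -> r7
At r7: longest match for 26.122.74.32 is 26.122.64.0/18 -> local delivery

r6 > r2 > r4 > r7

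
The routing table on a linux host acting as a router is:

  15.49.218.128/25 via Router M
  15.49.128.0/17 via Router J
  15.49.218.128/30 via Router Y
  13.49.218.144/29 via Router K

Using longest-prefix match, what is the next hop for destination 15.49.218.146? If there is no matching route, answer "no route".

Router M

Routes whose prefix contains 15.49.218.146:
  15.49.128.0/17 (15.49.128.0 - 15.49.255.255) -> Router J
  15.49.218.128/25 (15.49.218.128 - 15.49.218.255) -> Router M
More-specific entries that do NOT match:
  15.49.218.128/30 (15.49.218.128 - 15.49.218.131) does not contain 15.49.218.146
  13.49.218.144/29 (13.49.218.144 - 13.49.218.151) does not contain 15.49.218.146
Longest matching prefix is /25 -> next hop Router M.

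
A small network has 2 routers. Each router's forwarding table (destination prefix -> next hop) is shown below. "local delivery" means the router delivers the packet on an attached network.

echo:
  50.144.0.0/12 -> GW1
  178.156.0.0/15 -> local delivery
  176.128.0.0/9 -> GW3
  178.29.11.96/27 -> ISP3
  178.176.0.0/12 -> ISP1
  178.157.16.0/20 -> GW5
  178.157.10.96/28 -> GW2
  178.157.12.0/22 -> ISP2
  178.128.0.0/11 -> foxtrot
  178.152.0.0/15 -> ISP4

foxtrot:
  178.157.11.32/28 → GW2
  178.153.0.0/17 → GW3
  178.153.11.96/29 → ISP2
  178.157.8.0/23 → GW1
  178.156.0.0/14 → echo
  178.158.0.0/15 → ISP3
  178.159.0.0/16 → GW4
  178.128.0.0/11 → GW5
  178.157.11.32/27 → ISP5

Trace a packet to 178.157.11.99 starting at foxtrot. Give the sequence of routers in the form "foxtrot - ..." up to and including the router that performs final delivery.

foxtrot - echo

At foxtrot: longest match for 178.157.11.99 is 178.156.0.0/14 -> echo
At echo: longest match for 178.157.11.99 is 178.156.0.0/15 -> local delivery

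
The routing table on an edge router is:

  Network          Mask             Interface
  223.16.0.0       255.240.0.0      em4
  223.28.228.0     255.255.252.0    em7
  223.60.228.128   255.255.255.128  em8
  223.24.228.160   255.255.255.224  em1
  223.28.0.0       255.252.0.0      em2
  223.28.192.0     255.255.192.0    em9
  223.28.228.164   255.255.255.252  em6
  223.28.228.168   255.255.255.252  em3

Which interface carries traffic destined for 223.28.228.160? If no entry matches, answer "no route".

em7

Routes whose prefix contains 223.28.228.160:
  223.16.0.0/12 (223.16.0.0 - 223.31.255.255) -> em4
  223.28.0.0/14 (223.28.0.0 - 223.31.255.255) -> em2
  223.28.192.0/18 (223.28.192.0 - 223.28.255.255) -> em9
  223.28.228.0/22 (223.28.228.0 - 223.28.231.255) -> em7
More-specific entries that do NOT match:
  223.28.228.164/30 (223.28.228.164 - 223.28.228.167) does not contain 223.28.228.160
  223.28.228.168/30 (223.28.228.168 - 223.28.228.171) does not contain 223.28.228.160
  223.24.228.160/27 (223.24.228.160 - 223.24.228.191) does not contain 223.28.228.160
  223.60.228.128/25 (223.60.228.128 - 223.60.228.255) does not contain 223.28.228.160
Longest matching prefix is /22 -> interface em7.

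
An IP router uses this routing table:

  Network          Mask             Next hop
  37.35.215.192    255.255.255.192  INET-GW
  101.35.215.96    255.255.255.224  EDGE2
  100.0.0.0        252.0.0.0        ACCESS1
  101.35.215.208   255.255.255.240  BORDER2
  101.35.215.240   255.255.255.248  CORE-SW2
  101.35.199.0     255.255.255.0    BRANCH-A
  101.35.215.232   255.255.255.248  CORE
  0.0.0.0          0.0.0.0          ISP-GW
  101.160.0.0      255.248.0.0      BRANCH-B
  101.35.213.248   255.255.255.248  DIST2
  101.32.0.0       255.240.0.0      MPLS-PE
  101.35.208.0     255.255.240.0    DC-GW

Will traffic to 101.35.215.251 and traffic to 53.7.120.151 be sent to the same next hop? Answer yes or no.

101.35.215.251: longest match 101.35.208.0/20 -> DC-GW
53.7.120.151: longest match 0.0.0.0/0 -> ISP-GW

no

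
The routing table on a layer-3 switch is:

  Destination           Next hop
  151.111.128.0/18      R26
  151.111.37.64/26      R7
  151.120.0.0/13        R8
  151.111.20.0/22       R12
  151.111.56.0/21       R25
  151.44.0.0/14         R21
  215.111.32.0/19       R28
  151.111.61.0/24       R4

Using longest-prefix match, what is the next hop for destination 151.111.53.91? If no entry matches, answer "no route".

No entry's prefix contains 151.111.53.91; there is no default route.

no route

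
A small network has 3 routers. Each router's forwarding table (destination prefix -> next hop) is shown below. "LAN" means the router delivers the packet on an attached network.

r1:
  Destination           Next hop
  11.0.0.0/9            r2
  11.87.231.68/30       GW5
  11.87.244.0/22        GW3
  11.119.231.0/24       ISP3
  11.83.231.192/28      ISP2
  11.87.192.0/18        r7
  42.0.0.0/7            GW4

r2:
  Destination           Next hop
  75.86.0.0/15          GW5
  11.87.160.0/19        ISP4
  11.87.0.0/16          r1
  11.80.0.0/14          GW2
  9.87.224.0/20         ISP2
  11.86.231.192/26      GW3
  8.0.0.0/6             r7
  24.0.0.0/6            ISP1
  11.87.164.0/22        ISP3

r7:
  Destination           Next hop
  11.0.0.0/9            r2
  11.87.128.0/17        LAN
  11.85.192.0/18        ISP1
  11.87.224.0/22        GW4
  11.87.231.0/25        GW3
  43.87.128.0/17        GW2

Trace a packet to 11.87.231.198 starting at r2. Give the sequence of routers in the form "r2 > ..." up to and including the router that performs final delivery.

At r2: longest match for 11.87.231.198 is 11.87.0.0/16 -> r1
At r1: longest match for 11.87.231.198 is 11.87.192.0/18 -> r7
At r7: longest match for 11.87.231.198 is 11.87.128.0/17 -> LAN

r2 > r1 > r7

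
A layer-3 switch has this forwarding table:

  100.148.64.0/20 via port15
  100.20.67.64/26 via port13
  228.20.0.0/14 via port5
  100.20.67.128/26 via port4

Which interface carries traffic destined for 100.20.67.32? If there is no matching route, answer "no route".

No entry's prefix contains 100.20.67.32; there is no default route.

no route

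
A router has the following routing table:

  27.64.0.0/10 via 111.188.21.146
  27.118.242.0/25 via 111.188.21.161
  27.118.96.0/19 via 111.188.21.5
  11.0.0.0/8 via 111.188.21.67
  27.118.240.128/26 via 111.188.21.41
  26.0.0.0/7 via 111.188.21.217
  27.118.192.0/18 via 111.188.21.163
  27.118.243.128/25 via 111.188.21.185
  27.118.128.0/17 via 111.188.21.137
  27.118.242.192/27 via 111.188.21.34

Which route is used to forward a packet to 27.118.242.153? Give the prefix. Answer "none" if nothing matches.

27.118.192.0/18

Entries matching 27.118.242.153:
  26.0.0.0/7 (26.0.0.0 - 27.255.255.255)
  27.64.0.0/10 (27.64.0.0 - 27.127.255.255)
  27.118.128.0/17 (27.118.128.0 - 27.118.255.255)
  27.118.192.0/18 (27.118.192.0 - 27.118.255.255)
Most specific is 27.118.192.0/18.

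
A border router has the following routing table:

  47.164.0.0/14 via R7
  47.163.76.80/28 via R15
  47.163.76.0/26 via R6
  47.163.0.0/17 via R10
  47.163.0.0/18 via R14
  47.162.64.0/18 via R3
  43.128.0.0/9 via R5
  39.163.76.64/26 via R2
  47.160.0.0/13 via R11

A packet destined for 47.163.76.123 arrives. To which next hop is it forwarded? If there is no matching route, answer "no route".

R10

Routes whose prefix contains 47.163.76.123:
  47.160.0.0/13 (47.160.0.0 - 47.167.255.255) -> R11
  47.163.0.0/17 (47.163.0.0 - 47.163.127.255) -> R10
More-specific entries that do NOT match:
  47.163.76.80/28 (47.163.76.80 - 47.163.76.95) does not contain 47.163.76.123
  47.163.76.0/26 (47.163.76.0 - 47.163.76.63) does not contain 47.163.76.123
  39.163.76.64/26 (39.163.76.64 - 39.163.76.127) does not contain 47.163.76.123
  47.163.0.0/18 (47.163.0.0 - 47.163.63.255) does not contain 47.163.76.123
  47.162.64.0/18 (47.162.64.0 - 47.162.127.255) does not contain 47.163.76.123
Longest matching prefix is /17 -> next hop R10.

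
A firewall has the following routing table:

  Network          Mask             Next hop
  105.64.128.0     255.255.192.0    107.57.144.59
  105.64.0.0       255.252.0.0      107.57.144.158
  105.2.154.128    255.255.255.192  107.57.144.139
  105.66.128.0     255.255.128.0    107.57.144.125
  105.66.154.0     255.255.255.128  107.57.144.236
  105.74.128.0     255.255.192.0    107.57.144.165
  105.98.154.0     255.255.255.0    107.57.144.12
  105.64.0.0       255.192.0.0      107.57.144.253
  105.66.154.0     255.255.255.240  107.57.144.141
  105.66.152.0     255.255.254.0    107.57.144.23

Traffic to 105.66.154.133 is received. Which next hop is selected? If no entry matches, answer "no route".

107.57.144.125

Routes whose prefix contains 105.66.154.133:
  105.64.0.0/10 (105.64.0.0 - 105.127.255.255) -> 107.57.144.253
  105.64.0.0/14 (105.64.0.0 - 105.67.255.255) -> 107.57.144.158
  105.66.128.0/17 (105.66.128.0 - 105.66.255.255) -> 107.57.144.125
More-specific entries that do NOT match:
  105.66.154.0/28 (105.66.154.0 - 105.66.154.15) does not contain 105.66.154.133
  105.2.154.128/26 (105.2.154.128 - 105.2.154.191) does not contain 105.66.154.133
  105.66.154.0/25 (105.66.154.0 - 105.66.154.127) does not contain 105.66.154.133
  105.98.154.0/24 (105.98.154.0 - 105.98.154.255) does not contain 105.66.154.133
  105.66.152.0/23 (105.66.152.0 - 105.66.153.255) does not contain 105.66.154.133
  105.64.128.0/18 (105.64.128.0 - 105.64.191.255) does not contain 105.66.154.133
  105.74.128.0/18 (105.74.128.0 - 105.74.191.255) does not contain 105.66.154.133
Longest matching prefix is /17 -> next hop 107.57.144.125.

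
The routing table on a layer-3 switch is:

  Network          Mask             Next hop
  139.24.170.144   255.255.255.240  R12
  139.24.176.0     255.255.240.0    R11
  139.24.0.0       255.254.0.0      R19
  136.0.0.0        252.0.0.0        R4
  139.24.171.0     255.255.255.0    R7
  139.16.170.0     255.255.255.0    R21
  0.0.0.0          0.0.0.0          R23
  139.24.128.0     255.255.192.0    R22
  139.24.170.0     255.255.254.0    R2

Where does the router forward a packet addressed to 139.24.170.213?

R2

Routes whose prefix contains 139.24.170.213:
  0.0.0.0/0 (default, matches everything) -> R23
  136.0.0.0/6 (136.0.0.0 - 139.255.255.255) -> R4
  139.24.0.0/15 (139.24.0.0 - 139.25.255.255) -> R19
  139.24.128.0/18 (139.24.128.0 - 139.24.191.255) -> R22
  139.24.170.0/23 (139.24.170.0 - 139.24.171.255) -> R2
More-specific entries that do NOT match:
  139.24.170.144/28 (139.24.170.144 - 139.24.170.159) does not contain 139.24.170.213
  139.24.171.0/24 (139.24.171.0 - 139.24.171.255) does not contain 139.24.170.213
  139.16.170.0/24 (139.16.170.0 - 139.16.170.255) does not contain 139.24.170.213
Longest matching prefix is /23 -> next hop R2.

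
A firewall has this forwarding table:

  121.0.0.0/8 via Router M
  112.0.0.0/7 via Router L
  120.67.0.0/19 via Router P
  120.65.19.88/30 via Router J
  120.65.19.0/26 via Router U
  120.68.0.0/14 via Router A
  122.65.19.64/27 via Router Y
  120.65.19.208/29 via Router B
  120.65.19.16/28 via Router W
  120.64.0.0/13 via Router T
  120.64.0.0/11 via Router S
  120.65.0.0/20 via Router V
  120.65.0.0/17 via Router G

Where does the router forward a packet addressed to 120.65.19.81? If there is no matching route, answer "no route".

Routes whose prefix contains 120.65.19.81:
  120.64.0.0/11 (120.64.0.0 - 120.95.255.255) -> Router S
  120.64.0.0/13 (120.64.0.0 - 120.71.255.255) -> Router T
  120.65.0.0/17 (120.65.0.0 - 120.65.127.255) -> Router G
More-specific entries that do NOT match:
  120.65.19.88/30 (120.65.19.88 - 120.65.19.91) does not contain 120.65.19.81
  120.65.19.208/29 (120.65.19.208 - 120.65.19.215) does not contain 120.65.19.81
  120.65.19.16/28 (120.65.19.16 - 120.65.19.31) does not contain 120.65.19.81
  122.65.19.64/27 (122.65.19.64 - 122.65.19.95) does not contain 120.65.19.81
  120.65.19.0/26 (120.65.19.0 - 120.65.19.63) does not contain 120.65.19.81
  120.65.0.0/20 (120.65.0.0 - 120.65.15.255) does not contain 120.65.19.81
  120.67.0.0/19 (120.67.0.0 - 120.67.31.255) does not contain 120.65.19.81
Longest matching prefix is /17 -> next hop Router G.

Router G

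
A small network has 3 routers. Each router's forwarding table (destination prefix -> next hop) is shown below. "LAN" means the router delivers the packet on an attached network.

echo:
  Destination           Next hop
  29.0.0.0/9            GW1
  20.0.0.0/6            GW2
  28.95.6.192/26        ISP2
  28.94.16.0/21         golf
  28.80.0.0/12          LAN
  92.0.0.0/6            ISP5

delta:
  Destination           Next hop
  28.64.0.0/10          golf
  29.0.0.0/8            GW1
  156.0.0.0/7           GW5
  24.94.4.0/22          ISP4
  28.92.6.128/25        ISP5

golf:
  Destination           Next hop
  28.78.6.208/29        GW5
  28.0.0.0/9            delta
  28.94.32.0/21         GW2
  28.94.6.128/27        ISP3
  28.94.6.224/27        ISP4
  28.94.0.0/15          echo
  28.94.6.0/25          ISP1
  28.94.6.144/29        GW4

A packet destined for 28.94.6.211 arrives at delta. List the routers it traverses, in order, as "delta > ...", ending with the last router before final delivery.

delta > golf > echo

At delta: longest match for 28.94.6.211 is 28.64.0.0/10 -> golf
At golf: longest match for 28.94.6.211 is 28.94.0.0/15 -> echo
At echo: longest match for 28.94.6.211 is 28.80.0.0/12 -> LAN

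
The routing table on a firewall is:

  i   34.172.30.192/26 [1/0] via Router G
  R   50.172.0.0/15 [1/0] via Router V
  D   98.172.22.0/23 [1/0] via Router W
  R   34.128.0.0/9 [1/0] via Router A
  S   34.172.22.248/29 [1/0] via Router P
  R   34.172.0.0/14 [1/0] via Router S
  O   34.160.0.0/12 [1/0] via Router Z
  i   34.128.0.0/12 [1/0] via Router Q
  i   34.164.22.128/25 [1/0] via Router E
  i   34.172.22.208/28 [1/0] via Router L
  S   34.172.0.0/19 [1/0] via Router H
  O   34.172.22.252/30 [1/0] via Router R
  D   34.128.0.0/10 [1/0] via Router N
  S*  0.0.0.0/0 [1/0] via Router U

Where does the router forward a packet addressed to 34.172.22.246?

Router H

Routes whose prefix contains 34.172.22.246:
  0.0.0.0/0 (default, matches everything) -> Router U
  34.128.0.0/9 (34.128.0.0 - 34.255.255.255) -> Router A
  34.128.0.0/10 (34.128.0.0 - 34.191.255.255) -> Router N
  34.160.0.0/12 (34.160.0.0 - 34.175.255.255) -> Router Z
  34.172.0.0/14 (34.172.0.0 - 34.175.255.255) -> Router S
  34.172.0.0/19 (34.172.0.0 - 34.172.31.255) -> Router H
More-specific entries that do NOT match:
  34.172.22.252/30 (34.172.22.252 - 34.172.22.255) does not contain 34.172.22.246
  34.172.22.248/29 (34.172.22.248 - 34.172.22.255) does not contain 34.172.22.246
  34.172.22.208/28 (34.172.22.208 - 34.172.22.223) does not contain 34.172.22.246
  34.172.30.192/26 (34.172.30.192 - 34.172.30.255) does not contain 34.172.22.246
  34.164.22.128/25 (34.164.22.128 - 34.164.22.255) does not contain 34.172.22.246
  98.172.22.0/23 (98.172.22.0 - 98.172.23.255) does not contain 34.172.22.246
Longest matching prefix is /19 -> next hop Router H.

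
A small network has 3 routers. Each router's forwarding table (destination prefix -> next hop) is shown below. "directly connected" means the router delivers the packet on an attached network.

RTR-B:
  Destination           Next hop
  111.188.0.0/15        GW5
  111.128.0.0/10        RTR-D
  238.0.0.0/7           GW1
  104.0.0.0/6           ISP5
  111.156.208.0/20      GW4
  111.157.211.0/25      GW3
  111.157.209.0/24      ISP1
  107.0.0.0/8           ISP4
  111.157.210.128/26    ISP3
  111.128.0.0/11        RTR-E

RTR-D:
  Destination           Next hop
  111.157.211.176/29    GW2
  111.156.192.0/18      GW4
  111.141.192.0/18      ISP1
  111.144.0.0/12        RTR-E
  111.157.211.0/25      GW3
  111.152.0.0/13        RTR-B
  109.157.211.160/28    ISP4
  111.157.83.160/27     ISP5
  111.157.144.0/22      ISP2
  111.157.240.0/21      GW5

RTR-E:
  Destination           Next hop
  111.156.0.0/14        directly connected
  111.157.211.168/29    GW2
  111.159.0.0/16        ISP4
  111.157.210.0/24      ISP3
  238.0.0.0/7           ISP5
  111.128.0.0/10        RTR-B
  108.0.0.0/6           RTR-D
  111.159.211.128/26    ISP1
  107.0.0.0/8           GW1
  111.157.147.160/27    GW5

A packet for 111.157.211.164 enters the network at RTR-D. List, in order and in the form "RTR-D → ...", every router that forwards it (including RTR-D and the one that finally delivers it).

At RTR-D: longest match for 111.157.211.164 is 111.152.0.0/13 -> RTR-B
At RTR-B: longest match for 111.157.211.164 is 111.128.0.0/11 -> RTR-E
At RTR-E: longest match for 111.157.211.164 is 111.156.0.0/14 -> directly connected

RTR-D → RTR-B → RTR-E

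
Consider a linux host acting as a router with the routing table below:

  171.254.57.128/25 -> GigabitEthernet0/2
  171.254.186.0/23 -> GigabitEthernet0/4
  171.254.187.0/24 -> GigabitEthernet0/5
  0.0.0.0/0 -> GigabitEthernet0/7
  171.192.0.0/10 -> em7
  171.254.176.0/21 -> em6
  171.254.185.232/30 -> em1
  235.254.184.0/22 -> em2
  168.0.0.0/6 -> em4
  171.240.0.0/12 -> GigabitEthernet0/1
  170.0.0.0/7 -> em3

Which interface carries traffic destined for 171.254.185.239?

Routes whose prefix contains 171.254.185.239:
  0.0.0.0/0 (default, matches everything) -> GigabitEthernet0/7
  168.0.0.0/6 (168.0.0.0 - 171.255.255.255) -> em4
  170.0.0.0/7 (170.0.0.0 - 171.255.255.255) -> em3
  171.192.0.0/10 (171.192.0.0 - 171.255.255.255) -> em7
  171.240.0.0/12 (171.240.0.0 - 171.255.255.255) -> GigabitEthernet0/1
More-specific entries that do NOT match:
  171.254.185.232/30 (171.254.185.232 - 171.254.185.235) does not contain 171.254.185.239
  171.254.57.128/25 (171.254.57.128 - 171.254.57.255) does not contain 171.254.185.239
  171.254.187.0/24 (171.254.187.0 - 171.254.187.255) does not contain 171.254.185.239
  171.254.186.0/23 (171.254.186.0 - 171.254.187.255) does not contain 171.254.185.239
  235.254.184.0/22 (235.254.184.0 - 235.254.187.255) does not contain 171.254.185.239
  171.254.176.0/21 (171.254.176.0 - 171.254.183.255) does not contain 171.254.185.239
Longest matching prefix is /12 -> interface GigabitEthernet0/1.

GigabitEthernet0/1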